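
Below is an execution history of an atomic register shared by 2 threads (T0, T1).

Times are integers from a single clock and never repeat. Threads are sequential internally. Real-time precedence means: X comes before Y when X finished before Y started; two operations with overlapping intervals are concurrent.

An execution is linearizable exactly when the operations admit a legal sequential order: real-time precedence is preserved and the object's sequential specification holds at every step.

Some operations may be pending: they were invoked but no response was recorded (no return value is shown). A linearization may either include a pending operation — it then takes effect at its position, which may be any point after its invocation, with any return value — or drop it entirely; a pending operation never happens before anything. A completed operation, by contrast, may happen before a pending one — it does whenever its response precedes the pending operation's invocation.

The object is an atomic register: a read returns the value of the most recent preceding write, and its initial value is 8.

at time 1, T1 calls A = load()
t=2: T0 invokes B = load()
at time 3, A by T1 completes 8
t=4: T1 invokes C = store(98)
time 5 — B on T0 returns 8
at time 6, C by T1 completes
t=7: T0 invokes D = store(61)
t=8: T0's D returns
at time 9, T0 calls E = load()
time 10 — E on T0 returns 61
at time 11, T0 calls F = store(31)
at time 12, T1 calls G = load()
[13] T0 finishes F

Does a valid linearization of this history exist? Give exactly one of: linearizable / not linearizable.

a witness: A, B, C, D, E, F
step 1: A load() → 8 — value 8
step 2: B load() → 8 — value 8
step 3: C store(98) — value 98
step 4: D store(61) — value 61
step 5: E load() → 61 — value 61
step 6: F store(31) — value 31

linearizable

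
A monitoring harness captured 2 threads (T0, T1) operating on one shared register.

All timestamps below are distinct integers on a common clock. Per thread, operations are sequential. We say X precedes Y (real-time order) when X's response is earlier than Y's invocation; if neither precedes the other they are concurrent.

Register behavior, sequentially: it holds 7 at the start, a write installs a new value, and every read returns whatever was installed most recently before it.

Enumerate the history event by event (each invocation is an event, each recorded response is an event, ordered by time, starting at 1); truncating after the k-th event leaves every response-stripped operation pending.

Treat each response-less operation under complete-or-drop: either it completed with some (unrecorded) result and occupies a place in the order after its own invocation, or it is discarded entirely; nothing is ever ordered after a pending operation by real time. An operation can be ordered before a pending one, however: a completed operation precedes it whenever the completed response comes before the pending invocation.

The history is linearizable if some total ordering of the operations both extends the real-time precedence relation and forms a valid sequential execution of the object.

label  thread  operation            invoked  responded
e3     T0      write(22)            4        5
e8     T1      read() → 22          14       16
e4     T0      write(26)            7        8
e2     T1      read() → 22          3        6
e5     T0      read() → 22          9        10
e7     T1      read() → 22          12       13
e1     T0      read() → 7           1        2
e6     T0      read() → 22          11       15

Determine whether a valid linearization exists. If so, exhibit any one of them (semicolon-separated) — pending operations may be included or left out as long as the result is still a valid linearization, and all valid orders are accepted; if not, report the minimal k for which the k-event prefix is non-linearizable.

not linearizable — minimal violating prefix: 10 events

cut after 9 events: linearizable; cut after 10 events (e5 responds, time 10): not linearizable
no legal order exists: 2 real-time-consistent candidates over 5 completed register operations, all rejected
sample order e1, e2, e3, e4, e5 stalls at step 2 — e2 read() → 22 has no legal effect
sample order e1, e3, e2, e4, e5 stalls at step 5 — e5 read() → 22 has no legal effect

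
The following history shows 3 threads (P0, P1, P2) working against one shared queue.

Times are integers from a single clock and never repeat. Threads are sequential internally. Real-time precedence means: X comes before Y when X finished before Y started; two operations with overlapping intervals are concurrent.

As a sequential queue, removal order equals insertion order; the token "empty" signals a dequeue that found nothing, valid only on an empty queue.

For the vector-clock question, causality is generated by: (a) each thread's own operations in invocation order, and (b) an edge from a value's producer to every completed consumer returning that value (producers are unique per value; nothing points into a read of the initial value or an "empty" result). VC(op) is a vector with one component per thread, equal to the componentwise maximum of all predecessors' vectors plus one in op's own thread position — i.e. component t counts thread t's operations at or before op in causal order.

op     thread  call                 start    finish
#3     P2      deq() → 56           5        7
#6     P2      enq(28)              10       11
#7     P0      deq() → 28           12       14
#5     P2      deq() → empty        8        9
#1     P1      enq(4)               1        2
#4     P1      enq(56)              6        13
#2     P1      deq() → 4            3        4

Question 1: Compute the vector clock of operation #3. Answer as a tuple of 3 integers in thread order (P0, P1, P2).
root op #1, invoked 1: fresh clock plus P1's own tick → (0, 1, 0)
from VC(#1)=(0, 1, 0), #2 (invoked 3) maxes components and bumps P1 → (0, 2, 0)
from VC(#2)=(0, 2, 0), #4 (invoked 6) maxes components and bumps P1 → (0, 3, 0)
from VC(#4)=(0, 3, 0), #3 (invoked 5) maxes components and bumps P2 → (0, 3, 1)
from VC(#3)=(0, 3, 1), #5 (invoked 8) maxes components and bumps P2 → (0, 3, 2)
from VC(#5)=(0, 3, 2), #6 (invoked 10) maxes components and bumps P2 → (0, 3, 3)
from VC(#6)=(0, 3, 3), #7 (invoked 12) maxes components and bumps P0 → (1, 3, 3)
target: VC(#3) = (0, 3, 1)

(0, 3, 1)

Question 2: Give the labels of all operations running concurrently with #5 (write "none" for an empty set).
concurrent with #5 ([8,9]): every op whose interval crosses 8..9
#1 [1,2]: before
#2 [3,4]: before
#3 [5,7]: before
#4 [6,13]: concurrent
#6 [10,11]: after
#7 [12,14]: after

#4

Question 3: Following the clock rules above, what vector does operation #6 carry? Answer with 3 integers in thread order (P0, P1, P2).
VC(#1, invoked at 1): no causal predecessors; +1 on P1 → (0, 1, 0)
VC(#2, invoked at 3): max of VC(#1)=(0, 1, 0), then +1 on thread P1 → (0, 2, 0)
VC(#4, invoked at 6): max of VC(#2)=(0, 2, 0), then +1 on thread P1 → (0, 3, 0)
VC(#3, invoked at 5): max of VC(#4)=(0, 3, 0), then +1 on thread P2 → (0, 3, 1)
VC(#5, invoked at 8): max of VC(#3)=(0, 3, 1), then +1 on thread P2 → (0, 3, 2)
VC(#6, invoked at 10): max of VC(#5)=(0, 3, 2), then +1 on thread P2 → (0, 3, 3)
VC(#7, invoked at 12): max of VC(#6)=(0, 3, 3), then +1 on thread P0 → (1, 3, 3)
target: VC(#6) = (0, 3, 3)

(0, 3, 3)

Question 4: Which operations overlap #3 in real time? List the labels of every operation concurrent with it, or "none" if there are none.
#3 spans [5,7]; an op avoiding the whole window 5..7 is ordered, any other is concurrent
#1 [1,2]: before
#2 [3,4]: before
#4 [6,13]: concurrent
#5 [8,9]: after
#6 [10,11]: after
#7 [12,14]: after

#4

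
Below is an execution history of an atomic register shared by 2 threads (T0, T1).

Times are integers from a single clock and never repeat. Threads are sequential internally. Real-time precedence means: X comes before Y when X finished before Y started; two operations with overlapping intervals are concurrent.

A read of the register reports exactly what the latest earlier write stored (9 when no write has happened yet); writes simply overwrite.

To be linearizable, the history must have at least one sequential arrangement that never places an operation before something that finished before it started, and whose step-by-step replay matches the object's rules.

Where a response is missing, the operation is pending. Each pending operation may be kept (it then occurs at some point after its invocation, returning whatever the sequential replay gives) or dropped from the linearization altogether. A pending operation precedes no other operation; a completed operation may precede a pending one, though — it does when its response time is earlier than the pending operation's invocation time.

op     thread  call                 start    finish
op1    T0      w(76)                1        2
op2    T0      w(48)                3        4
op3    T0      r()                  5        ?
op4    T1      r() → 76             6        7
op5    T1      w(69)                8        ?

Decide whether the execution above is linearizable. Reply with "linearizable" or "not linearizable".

not linearizable

through event 6 a valid linearization exists; event 7 (op4 responding at time 7) ends that
one real-time candidate order over the 3 completed operations — the atomic register replay rejects it
include/drop combinations of the 1 pending operation (op3) were all tried; none helps
take op1, op2, op4 (pending dropped): step 3 already fails, because op4 r() → 76 cannot occur there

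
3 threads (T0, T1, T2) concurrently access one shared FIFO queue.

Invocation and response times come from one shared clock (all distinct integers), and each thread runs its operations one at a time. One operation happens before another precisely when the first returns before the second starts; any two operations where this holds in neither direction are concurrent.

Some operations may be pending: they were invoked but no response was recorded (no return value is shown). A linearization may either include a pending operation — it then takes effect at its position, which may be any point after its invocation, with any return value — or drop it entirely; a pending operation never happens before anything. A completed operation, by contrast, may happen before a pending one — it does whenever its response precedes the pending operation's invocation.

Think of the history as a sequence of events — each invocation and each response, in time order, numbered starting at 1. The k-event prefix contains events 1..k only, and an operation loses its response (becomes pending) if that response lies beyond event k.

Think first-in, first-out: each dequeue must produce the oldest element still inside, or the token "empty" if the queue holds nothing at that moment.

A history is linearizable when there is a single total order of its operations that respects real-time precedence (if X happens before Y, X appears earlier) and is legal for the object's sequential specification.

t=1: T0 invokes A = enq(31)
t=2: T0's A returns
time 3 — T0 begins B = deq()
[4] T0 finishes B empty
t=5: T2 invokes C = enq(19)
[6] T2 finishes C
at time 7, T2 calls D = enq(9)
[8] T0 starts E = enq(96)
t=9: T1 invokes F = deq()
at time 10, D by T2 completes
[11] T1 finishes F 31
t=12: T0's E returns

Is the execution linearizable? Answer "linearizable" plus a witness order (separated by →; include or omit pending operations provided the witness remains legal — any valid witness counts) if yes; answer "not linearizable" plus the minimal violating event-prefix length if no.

already the first 4 events (up to B's response at time 4) admit no linearization; the first 3 still do
a single order respects real time; the 2 completed FIFO queue operations fail replay along it
take A, B: step 2 already fails, because B deq() → empty cannot occur there

not linearizable — minimal violating prefix: 4 events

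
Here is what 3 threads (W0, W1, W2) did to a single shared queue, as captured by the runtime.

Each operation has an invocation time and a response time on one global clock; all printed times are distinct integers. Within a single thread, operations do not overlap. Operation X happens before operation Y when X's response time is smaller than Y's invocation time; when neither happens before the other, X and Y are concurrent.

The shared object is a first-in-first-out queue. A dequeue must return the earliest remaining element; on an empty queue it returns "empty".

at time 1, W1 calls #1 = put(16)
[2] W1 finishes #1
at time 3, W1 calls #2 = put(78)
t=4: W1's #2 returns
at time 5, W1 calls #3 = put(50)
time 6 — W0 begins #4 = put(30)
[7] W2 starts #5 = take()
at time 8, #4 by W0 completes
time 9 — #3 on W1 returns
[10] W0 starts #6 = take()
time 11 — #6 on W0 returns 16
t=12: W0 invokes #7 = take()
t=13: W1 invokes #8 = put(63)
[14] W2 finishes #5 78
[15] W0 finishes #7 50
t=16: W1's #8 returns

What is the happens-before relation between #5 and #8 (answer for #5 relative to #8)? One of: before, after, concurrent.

concurrent

#5 spans [7,14], #8 spans [13,16]
the intervals overlap in both directions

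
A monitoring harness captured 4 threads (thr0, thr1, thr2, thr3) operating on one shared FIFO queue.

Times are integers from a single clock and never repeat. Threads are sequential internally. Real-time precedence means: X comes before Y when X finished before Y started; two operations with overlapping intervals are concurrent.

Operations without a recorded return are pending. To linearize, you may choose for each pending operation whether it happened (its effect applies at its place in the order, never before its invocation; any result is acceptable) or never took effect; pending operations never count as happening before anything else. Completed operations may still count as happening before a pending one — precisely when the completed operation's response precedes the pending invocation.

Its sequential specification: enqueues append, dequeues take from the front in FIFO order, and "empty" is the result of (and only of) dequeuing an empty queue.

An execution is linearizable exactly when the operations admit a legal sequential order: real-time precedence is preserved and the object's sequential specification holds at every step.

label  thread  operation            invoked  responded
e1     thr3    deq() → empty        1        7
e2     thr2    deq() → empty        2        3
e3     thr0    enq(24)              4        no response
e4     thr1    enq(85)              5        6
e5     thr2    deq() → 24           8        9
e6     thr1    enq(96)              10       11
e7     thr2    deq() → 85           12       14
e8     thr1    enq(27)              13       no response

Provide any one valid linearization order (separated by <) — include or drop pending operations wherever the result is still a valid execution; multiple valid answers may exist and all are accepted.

after step 1 (e1 deq() → empty): queue <>
after step 2 (e2 deq() → empty): queue <>
after step 3 (e3 enq(24) (pending, included)): queue <24>
after step 4 (e4 enq(85)): queue <24,85>
after step 5 (e5 deq() → 24): queue <85>
after step 6 (e6 enq(96)): queue <85,96>
after step 7 (e7 deq() → 85): queue <96>

e1 < e2 < e3 < e4 < e5 < e6 < e7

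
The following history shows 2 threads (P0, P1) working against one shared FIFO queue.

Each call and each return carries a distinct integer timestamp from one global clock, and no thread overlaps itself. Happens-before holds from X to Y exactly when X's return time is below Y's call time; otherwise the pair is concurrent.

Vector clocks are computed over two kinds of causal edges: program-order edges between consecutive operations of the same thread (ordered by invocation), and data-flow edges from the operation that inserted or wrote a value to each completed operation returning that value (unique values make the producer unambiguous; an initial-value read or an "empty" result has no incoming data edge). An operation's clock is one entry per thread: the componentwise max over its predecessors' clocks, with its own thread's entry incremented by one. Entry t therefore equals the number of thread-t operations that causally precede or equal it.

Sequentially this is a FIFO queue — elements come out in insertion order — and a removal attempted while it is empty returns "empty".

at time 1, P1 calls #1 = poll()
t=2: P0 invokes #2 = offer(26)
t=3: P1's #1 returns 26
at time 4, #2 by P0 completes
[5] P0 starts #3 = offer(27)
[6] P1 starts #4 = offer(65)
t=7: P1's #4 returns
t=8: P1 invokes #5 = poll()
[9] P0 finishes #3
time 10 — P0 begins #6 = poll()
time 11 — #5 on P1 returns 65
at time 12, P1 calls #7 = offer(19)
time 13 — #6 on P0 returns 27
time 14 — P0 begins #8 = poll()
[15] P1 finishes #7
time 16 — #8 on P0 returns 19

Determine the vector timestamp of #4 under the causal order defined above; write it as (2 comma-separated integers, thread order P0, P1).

no predecessors for #2 (invoked 2): P0 increments from zero → (1, 0)
invoked at 1, #1 merges VC(#2)=(1, 0) and bumps P1's slot → (1, 1)
invoked at 5, #3 merges VC(#2)=(1, 0) and bumps P0's slot → (2, 0)
invoked at 6, #4 merges VC(#1)=(1, 1) and bumps P1's slot → (1, 2)
invoked at 10, #6 merges VC(#3)=(2, 0) and bumps P0's slot → (3, 0)
invoked at 8, #5 merges VC(#4)=(1, 2) and bumps P1's slot → (1, 3)
invoked at 12, #7 merges VC(#5)=(1, 3) and bumps P1's slot → (1, 4)
invoked at 14, #8 merges VC(#6)=(3, 0), VC(#7)=(1, 4) and bumps P0's slot → (4, 4)
target: VC(#4) = (1, 2)

(1, 2)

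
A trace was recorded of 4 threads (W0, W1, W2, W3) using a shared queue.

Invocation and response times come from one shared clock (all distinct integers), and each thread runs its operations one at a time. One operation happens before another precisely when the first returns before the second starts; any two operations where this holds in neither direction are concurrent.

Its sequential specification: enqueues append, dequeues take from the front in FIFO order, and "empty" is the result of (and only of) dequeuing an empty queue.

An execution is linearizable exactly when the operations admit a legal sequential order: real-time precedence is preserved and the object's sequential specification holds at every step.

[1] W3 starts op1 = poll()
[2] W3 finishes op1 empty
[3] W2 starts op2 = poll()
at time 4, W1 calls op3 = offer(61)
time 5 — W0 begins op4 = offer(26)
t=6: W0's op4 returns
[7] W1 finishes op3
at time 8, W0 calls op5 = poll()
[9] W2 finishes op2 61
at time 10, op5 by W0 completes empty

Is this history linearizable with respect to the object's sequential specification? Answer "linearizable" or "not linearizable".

events 1..9 are fine; event 10 — the response of op5 at time 10 — makes the prefix non-linearizable
all 8 real-time-respecting orders fail — 5 completed queue operations, no legal replay
sample order op1, op2, op3, op4, op5 stalls at step 2 — op2 poll() → 61 has no legal effect
sample order op1, op2, op4, op3, op5 stalls at step 2 — op2 poll() → 61 has no legal effect

not linearizable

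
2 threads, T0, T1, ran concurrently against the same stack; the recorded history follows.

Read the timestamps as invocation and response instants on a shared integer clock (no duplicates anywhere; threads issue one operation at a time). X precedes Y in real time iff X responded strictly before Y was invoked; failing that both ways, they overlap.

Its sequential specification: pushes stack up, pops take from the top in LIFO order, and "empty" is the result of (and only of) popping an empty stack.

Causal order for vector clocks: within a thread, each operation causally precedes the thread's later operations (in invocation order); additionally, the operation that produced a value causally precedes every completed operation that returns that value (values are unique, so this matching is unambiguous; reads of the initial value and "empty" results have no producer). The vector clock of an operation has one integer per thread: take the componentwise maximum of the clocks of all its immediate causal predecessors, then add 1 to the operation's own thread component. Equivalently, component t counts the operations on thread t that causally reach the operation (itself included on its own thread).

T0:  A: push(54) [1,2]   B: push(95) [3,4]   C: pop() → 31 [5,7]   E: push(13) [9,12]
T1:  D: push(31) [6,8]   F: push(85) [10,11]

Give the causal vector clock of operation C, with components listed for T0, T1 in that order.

(3, 1)

no predecessors for D (invoked 6): T1 increments from zero → (0, 1)
no predecessors for A (invoked 1): T0 increments from zero → (1, 0)
invoked at 10, F merges VC(D)=(0, 1) and bumps T1's slot → (0, 2)
invoked at 3, B merges VC(A)=(1, 0) and bumps T0's slot → (2, 0)
invoked at 5, C merges VC(B)=(2, 0), VC(D)=(0, 1) and bumps T0's slot → (3, 1)
invoked at 9, E merges VC(C)=(3, 1) and bumps T0's slot → (4, 1)
target: VC(C) = (3, 1)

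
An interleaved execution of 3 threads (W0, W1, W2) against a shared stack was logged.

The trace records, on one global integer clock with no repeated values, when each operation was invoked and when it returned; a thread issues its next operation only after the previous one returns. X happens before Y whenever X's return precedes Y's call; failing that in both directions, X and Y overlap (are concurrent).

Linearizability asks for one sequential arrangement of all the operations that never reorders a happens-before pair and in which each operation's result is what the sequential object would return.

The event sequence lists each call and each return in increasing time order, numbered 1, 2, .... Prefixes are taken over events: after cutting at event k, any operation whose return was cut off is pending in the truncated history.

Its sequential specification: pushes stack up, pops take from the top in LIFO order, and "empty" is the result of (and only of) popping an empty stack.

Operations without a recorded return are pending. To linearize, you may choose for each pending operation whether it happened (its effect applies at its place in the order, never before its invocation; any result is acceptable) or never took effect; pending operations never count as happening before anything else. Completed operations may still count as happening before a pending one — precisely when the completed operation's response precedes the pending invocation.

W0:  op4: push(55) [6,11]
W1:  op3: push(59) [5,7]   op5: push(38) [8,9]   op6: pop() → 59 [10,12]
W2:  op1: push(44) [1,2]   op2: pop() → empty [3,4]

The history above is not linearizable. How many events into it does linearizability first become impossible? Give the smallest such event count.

4

a valid linearization of events 1..3 exists, for instance op1:
step 1: op1 push(44) — stack <44>
event 4 — op2's response, time 4 — after it, nothing linearizes
e.g. op1, op2: illegal at step 2, since op2 pop() → empty cannot apply there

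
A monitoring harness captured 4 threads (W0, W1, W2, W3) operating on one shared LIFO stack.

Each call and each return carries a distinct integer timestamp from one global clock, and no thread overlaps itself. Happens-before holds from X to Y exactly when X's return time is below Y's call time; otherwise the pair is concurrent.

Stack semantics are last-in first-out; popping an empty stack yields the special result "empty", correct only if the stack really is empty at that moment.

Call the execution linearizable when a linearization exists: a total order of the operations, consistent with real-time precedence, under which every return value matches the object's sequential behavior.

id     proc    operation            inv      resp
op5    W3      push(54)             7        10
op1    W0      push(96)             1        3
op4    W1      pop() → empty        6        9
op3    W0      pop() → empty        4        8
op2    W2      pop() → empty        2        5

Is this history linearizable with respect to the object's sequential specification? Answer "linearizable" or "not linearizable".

already the first 9 events (up to op4's response at time 9) admit no linearization; the first 8 still do
4 completed operations, 5 real-time-consistent orders — every LIFO stack replay fails
no completion choice of the 1 pending operation (op5) rescues it — every subset was tried
for example op1, op2, op3, op4 (pending dropped) fails at step 2: op2 pop() → empty is not legal there
for example op1, op2, op4, op3 (pending dropped) fails at step 2: op2 pop() → empty is not legal there

not linearizable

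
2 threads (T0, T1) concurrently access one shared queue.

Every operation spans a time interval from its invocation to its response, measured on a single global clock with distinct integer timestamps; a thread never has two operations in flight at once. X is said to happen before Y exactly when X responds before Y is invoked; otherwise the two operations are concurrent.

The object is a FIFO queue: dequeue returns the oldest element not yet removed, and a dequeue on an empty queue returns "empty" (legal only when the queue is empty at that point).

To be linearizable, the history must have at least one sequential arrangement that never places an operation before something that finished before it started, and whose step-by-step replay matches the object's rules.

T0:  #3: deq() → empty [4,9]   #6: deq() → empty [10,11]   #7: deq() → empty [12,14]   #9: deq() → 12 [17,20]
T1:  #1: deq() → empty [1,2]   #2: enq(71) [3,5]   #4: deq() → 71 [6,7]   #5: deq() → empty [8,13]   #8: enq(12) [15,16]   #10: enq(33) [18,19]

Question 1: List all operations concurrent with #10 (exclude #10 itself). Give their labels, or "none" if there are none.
Answer: #9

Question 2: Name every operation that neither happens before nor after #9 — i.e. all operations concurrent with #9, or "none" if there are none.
Answer: #10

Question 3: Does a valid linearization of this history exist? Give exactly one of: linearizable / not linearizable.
linearizable

one valid linearization: #1, #2, #4, #3, #5, #6, #7, #8, #9, #10
1. #1 deq() → empty, leaving queue <>
2. #2 enq(71), leaving queue <71>
3. #4 deq() → 71, leaving queue <>
4. #3 deq() → empty, leaving queue <>
5. #5 deq() → empty, leaving queue <>
6. #6 deq() → empty, leaving queue <>
7. #7 deq() → empty, leaving queue <>
8. #8 enq(12), leaving queue <12>
9. #9 deq() → 12, leaving queue <>
10. #10 enq(33), leaving queue <33>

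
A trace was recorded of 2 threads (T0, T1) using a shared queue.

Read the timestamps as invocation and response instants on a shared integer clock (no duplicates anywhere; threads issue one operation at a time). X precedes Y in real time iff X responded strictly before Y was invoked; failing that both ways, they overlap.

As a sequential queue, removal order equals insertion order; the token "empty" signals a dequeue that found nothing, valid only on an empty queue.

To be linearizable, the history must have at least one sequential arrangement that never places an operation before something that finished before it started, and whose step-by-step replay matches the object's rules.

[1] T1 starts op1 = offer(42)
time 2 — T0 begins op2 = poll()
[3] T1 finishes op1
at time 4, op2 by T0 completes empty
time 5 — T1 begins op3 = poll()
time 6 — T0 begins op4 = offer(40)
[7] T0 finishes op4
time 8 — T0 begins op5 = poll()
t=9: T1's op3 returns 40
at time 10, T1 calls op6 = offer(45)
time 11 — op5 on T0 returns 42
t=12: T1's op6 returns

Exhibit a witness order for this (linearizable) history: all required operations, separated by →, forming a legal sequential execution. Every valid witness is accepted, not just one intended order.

after step 1 (op2 poll() → empty): queue <>
after step 2 (op1 offer(42)): queue <42>
after step 3 (op4 offer(40)): queue <42,40>
after step 4 (op5 poll() → 42): queue <40>
after step 5 (op3 poll() → 40): queue <>
after step 6 (op6 offer(45)): queue <45>

op2 → op1 → op4 → op5 → op3 → op6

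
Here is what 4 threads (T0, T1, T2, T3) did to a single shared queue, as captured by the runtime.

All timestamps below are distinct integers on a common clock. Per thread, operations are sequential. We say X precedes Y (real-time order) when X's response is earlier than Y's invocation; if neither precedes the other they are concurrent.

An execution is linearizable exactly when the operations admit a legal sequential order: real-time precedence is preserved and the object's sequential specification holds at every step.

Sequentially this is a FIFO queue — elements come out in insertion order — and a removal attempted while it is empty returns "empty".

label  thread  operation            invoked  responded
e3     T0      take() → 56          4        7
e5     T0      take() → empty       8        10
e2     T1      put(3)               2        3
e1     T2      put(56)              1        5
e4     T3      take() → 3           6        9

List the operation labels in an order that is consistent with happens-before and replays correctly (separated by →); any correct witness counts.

1. e1 put(56), leaving queue <56>
2. e2 put(3), leaving queue <56,3>
3. e3 take() → 56, leaving queue <3>
4. e4 take() → 3, leaving queue <>
5. e5 take() → empty, leaving queue <>

e1 → e2 → e3 → e4 → e5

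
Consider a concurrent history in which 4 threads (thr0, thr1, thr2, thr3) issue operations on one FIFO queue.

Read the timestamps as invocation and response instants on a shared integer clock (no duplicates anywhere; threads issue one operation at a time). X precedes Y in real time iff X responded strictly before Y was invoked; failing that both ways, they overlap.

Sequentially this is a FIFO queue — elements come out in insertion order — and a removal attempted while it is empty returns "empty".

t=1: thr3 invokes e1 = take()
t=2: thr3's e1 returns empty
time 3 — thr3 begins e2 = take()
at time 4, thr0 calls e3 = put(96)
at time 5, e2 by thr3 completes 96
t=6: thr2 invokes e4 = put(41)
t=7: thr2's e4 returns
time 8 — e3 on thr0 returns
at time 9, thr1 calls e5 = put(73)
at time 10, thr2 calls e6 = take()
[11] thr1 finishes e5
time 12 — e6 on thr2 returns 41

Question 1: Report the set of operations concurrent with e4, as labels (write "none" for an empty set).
e3

overlap test against e4 [6,7]: concurrent iff the interval meets 6..7
e1 [1,2]: before
e2 [3,5]: before
e3 [4,8]: concurrent
e5 [9,11]: after
e6 [10,12]: after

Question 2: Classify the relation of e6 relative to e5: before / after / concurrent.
concurrent

e6 spans [10,12], e5 spans [9,11]
the intervals overlap in both directions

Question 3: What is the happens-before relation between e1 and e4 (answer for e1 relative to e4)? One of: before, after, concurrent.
before

e1 spans [1,2], e4 spans [6,7]
resp(e1)=2 < inv(e4)=6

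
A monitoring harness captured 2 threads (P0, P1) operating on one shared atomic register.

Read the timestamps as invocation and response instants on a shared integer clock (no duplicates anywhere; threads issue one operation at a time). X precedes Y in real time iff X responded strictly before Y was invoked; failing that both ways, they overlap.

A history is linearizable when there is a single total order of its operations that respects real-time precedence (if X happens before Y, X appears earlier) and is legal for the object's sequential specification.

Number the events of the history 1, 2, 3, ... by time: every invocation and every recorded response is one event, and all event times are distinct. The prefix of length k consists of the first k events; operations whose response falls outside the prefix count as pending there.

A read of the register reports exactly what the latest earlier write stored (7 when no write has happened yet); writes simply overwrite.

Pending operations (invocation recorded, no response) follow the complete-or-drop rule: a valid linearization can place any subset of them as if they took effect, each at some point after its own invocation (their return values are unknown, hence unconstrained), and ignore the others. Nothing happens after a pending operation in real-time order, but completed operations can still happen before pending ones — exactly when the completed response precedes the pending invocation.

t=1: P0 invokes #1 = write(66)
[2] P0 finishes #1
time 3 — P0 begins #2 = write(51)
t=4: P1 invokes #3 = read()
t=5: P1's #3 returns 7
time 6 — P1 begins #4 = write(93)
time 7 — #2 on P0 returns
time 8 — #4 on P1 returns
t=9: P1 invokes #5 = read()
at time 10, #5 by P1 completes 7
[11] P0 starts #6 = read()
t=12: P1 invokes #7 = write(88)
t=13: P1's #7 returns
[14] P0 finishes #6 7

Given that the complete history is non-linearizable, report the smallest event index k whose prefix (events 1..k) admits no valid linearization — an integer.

5

a valid linearization of events 1..4 exists, for instance #1:
after step 1 (#1 write(66)): value 66
at event 5 (#3's time-5 response) nothing linearizes any more
including or dropping the 1 pending operation (#2) in any combination fails
one such order, #1, #3 (pending dropped), breaks at step 2 where #3 read() → 7 is illegal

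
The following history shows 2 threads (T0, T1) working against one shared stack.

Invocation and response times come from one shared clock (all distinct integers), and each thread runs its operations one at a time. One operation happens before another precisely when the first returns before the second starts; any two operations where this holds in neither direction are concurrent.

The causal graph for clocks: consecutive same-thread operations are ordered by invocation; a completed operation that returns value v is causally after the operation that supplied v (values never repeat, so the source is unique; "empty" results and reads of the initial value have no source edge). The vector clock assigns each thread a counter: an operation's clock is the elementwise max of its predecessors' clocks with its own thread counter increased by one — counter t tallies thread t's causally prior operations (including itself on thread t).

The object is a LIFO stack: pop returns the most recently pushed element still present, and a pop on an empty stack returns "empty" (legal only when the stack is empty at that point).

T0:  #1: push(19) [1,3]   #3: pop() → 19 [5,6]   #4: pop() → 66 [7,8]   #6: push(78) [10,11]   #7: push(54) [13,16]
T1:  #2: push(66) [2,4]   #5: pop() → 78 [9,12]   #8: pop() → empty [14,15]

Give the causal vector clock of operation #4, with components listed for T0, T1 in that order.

(3, 1)

#2 (invocation 2): nothing precedes it; T1's component alone gives (0, 1)
#1 (invocation 1): nothing precedes it; T0's component alone gives (1, 0)
merge at #3 (invoked 5): VC(#1)=(1, 0), own-thread bump on T0 → (2, 0)
merge at #4 (invoked 7): VC(#2)=(0, 1), VC(#3)=(2, 0), own-thread bump on T0 → (3, 1)
merge at #6 (invoked 10): VC(#4)=(3, 1), own-thread bump on T0 → (4, 1)
merge at #5 (invoked 9): VC(#2)=(0, 1), VC(#6)=(4, 1), own-thread bump on T1 → (4, 2)
merge at #7 (invoked 13): VC(#6)=(4, 1), own-thread bump on T0 → (5, 1)
merge at #8 (invoked 14): VC(#5)=(4, 2), own-thread bump on T1 → (4, 3)
target: VC(#4) = (3, 1)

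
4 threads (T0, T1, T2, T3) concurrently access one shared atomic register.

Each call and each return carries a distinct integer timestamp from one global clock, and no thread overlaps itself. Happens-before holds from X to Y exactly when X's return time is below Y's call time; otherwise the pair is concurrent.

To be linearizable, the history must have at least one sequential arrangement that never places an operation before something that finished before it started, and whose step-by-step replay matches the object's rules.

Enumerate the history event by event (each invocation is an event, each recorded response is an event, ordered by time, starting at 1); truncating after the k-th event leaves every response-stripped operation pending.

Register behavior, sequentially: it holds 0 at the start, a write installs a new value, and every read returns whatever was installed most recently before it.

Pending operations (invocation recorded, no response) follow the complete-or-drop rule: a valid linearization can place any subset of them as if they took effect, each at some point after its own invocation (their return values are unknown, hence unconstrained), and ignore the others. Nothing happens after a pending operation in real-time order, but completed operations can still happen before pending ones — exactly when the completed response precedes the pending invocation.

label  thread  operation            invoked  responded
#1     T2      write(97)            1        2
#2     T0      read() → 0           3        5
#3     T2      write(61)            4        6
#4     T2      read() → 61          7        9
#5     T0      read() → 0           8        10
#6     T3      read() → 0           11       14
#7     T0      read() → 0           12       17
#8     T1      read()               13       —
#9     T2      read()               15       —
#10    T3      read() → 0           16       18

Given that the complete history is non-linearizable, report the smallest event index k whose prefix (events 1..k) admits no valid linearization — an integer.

5

events 1..4 are linearizable; a witness order is #1:
after step 1 (#1 write(97)): value 97
event 5 — #2's response, time 5 — after it, nothing linearizes
include/drop combinations of the 1 pending operation (#3) were all tried; none helps
e.g. #1, #2 (pending dropped): illegal at step 2, since #2 read() → 0 cannot apply there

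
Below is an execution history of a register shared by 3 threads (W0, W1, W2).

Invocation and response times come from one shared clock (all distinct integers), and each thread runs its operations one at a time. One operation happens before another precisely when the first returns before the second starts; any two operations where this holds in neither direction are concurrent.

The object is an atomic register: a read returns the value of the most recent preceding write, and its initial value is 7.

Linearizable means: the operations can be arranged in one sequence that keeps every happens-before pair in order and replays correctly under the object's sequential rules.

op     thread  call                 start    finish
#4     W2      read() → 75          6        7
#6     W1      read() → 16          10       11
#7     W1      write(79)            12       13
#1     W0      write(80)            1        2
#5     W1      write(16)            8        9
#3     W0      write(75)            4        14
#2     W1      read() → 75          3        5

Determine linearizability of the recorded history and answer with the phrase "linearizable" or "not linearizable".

linearizable

a witness: #1, #3, #2, #4, #5, #6, #7
after step 1 (#1 write(80)): value 80
after step 2 (#3 write(75)): value 75
after step 3 (#2 read() → 75): value 75
after step 4 (#4 read() → 75): value 75
after step 5 (#5 write(16)): value 16
after step 6 (#6 read() → 16): value 16
after step 7 (#7 write(79)): value 79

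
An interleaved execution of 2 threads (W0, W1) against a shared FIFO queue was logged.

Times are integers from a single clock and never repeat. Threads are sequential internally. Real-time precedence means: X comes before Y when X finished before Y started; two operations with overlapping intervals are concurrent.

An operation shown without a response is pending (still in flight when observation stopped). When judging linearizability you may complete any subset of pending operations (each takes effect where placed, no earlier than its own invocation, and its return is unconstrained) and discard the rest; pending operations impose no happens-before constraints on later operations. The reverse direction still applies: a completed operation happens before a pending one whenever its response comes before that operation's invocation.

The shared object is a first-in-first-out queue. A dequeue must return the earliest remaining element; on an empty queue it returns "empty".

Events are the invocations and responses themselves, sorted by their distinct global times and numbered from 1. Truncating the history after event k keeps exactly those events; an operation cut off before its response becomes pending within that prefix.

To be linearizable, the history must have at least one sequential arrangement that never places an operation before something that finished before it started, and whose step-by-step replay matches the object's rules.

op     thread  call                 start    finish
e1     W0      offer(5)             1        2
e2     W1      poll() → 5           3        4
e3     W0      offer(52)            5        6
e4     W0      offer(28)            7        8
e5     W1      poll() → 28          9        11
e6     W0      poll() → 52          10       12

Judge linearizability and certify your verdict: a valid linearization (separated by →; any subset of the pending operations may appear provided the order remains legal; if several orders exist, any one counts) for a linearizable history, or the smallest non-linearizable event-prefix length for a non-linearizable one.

step 1: e1 offer(5) — queue <5>
step 2: e2 poll() → 5 — queue <>
step 3: e3 offer(52) — queue <52>
step 4: e4 offer(28) — queue <52,28>
step 5: e6 poll() → 52 — queue <28>
step 6: e5 poll() → 28 — queue <>

linearizable — witness: e1 → e2 → e3 → e4 → e6 → e5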